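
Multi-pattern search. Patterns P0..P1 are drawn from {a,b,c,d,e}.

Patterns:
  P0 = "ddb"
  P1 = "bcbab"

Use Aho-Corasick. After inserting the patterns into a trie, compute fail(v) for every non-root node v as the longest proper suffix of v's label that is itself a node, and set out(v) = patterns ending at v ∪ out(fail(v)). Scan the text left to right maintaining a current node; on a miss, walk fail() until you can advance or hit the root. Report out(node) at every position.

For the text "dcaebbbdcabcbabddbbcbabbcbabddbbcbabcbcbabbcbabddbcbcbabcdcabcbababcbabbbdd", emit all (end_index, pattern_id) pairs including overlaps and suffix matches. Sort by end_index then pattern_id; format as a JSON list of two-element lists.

Build:
Trie nodes:
  n0 'ε': b→4 d→1
  n1 'd': d→2
  n2 'dd': b→3
  n3 'ddb': ·  ←P0
  n4 'b': c→5
  n5 'bc': b→6
  n6 'bcb': a→7
  n7 'bcba': b→8
  n8 'bcbab': ·  ←P1

Failure links (BFS by depth):
  n1('d'): parent n0 fail=0; on 'd' 0 → fail=0;  out ∅∪∅=∅
  n4('b'): parent n0 fail=0; on 'b' 0 → fail=0;  out ∅∪∅=∅
  n2('dd'): parent n1 fail=0; on 'd' 0 → fail=1;  out ∅∪∅=∅
  n5('bc'): parent n4 fail=0; on 'c' 0 → fail=0;  out ∅∪∅=∅
  n3('ddb'): parent n2 fail=1; on 'b' 1→0 → fail=4;  out {0}∪∅={0}
  n6('bcb'): parent n5 fail=0; on 'b' 0 → fail=4;  out ∅∪∅=∅
  n7('bcba'): parent n6 fail=4; on 'a' 4→0 → fail=0;  out ∅∪∅=∅
  n8('bcbab'): parent n7 fail=0; on 'b' 0 → fail=4;  out {1}∪∅={1}

Run:
i=0 'd': node 0→1
i=1 'c': node 1→0 ·f
i=2 'a': node 0→0
i=3 'e': node 0→0
i=4 'b': node 0→4
i=5 'b': node 4→4 ·f
i=6 'b': node 4→4 ·f
i=7 'd': node 4→1 ·f
i=8 'c': node 1→0 ·f
i=9 'a': node 0→0
i=10 'b': node 0→4
i=11 'c': node 4→5
i=12 'b': node 5→6
i=13 'a': node 6→7
i=14 'b': node 7→8  ** P1@[10:14]
i=15 'd': node 8→1 ·f
i=16 'd': node 1→2
i=17 'b': node 2→3  ** P0@[15:17]
i=18 'b': node 3→4 ·f
i=19 'c': node 4→5
i=20 'b': node 5→6
i=21 'a': node 6→7
i=22 'b': node 7→8  ** P1@[18:22]
i=23 'b': node 8→4 ·f
i=24 'c': node 4→5
i=25 'b': node 5→6
i=26 'a': node 6→7
i=27 'b': node 7→8  ** P1@[23:27]
i=28 'd': node 8→1 ·f
i=29 'd': node 1→2
i=30 'b': node 2→3  ** P0@[28:30]
i=31 'b': node 3→4 ·f
i=32 'c': node 4→5
i=33 'b': node 5→6
i=34 'a': node 6→7
i=35 'b': node 7→8  ** P1@[31:35]
i=36 'c': node 8→5 ·f
i=37 'b': node 5→6
i=38 'c': node 6→5 ·f
i=39 'b': node 5→6
i=40 'a': node 6→7
i=41 'b': node 7→8  ** P1@[37:41]
i=42 'b': node 8→4 ·f
i=43 'c': node 4→5
i=44 'b': node 5→6
i=45 'a': node 6→7
i=46 'b': node 7→8  ** P1@[42:46]
i=47 'd': node 8→1 ·f
i=48 'd': node 1→2
i=49 'b': node 2→3  ** P0@[47:49]
i=50 'c': node 3→5 ·f
i=51 'b': node 5→6
i=52 'c': node 6→5 ·f
i=53 'b': node 5→6
i=54 'a': node 6→7
i=55 'b': node 7→8  ** P1@[51:55]
i=56 'c': node 8→5 ·f
i=57 'd': node 5→1 ·f
i=58 'c': node 1→0 ·f
i=59 'a': node 0→0
i=60 'b': node 0→4
i=61 'c': node 4→5
i=62 'b': node 5→6
i=63 'a': node 6→7
i=64 'b': node 7→8  ** P1@[60:64]
i=65 'a': node 8→0 ·f
i=66 'b': node 0→4
i=67 'c': node 4→5
i=68 'b': node 5→6
i=69 'a': node 6→7
i=70 'b': node 7→8  ** P1@[66:70]
i=71 'b': node 8→4 ·f
i=72 'b': node 4→4 ·f
i=73 'd': node 4→1 ·f
i=74 'd': node 1→2

Matches: [[14,1],[17,0],[22,1],[27,1],[30,0],[35,1],[41,1],[46,1],[49,0],[55,1],[64,1],[70,1]]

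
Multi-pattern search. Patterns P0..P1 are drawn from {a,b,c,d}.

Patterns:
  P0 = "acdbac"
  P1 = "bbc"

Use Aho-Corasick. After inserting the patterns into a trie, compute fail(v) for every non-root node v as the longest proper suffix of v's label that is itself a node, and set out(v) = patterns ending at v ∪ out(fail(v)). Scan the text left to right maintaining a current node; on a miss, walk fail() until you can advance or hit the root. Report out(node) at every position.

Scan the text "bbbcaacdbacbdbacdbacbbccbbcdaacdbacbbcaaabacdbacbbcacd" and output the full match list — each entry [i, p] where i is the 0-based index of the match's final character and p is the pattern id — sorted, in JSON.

Build:
Trie nodes:
  0='ε' goto a→1 b→7
  1='a' goto c→2
  2='ac' goto d→3
  3='acd' goto b→4
  4='acdb' goto a→5
  5='acdba' goto c→6
  6='acdbac' goto ·  [P0 ends]
  7='b' goto b→8
  8='bb' goto c→9
  9='bbc' goto ·  [P1 ends]

Failure links (BFS by depth):
  fail(1) 'a': from fail(0)=0 chase 'a': 0 ⇒ 0;  out=∅∪out(0)=∅
  fail(7) 'b': from fail(0)=0 chase 'b': 0 ⇒ 0;  out=∅∪out(0)=∅
  fail(2) 'ac': from fail(1)=0 chase 'c': 0 ⇒ 0;  out=∅∪out(0)=∅
  fail(8) 'bb': from fail(7)=0 chase 'b': 0 ⇒ 7;  out=∅∪out(7)=∅
  fail(3) 'acd': from fail(2)=0 chase 'd': 0 ⇒ 0;  out=∅∪out(0)=∅
  fail(9) 'bbc': from fail(8)=7 chase 'c': 7→0 ⇒ 0;  out={1}∪out(0)={1}
  fail(4) 'acdb': from fail(3)=0 chase 'b': 0 ⇒ 7;  out=∅∪out(7)=∅
  fail(5) 'acdba': from fail(4)=7 chase 'a': 7→0 ⇒ 1;  out=∅∪out(1)=∅
  fail(6) 'acdbac': from fail(5)=1 chase 'c': 1 ⇒ 2;  out={0}∪out(2)={0}

Scan:
pos 0 'b': at 7
pos 1 'b': at 8
pos 2 'b': at 8 ·f
pos 3 'c': at 9  ** P1@[1:3]
pos 4 'a': at 1 ·f
pos 5 'a': at 1 ·f
pos 6 'c': at 2
pos 7 'd': at 3
pos 8 'b': at 4
pos 9 'a': at 5
pos 10 'c': at 6  ** P0@[5:10]
pos 11 'b': at 7 ·f
pos 12 'd': at 0 ·f
pos 13 'b': at 7
pos 14 'a': at 1 ·f
pos 15 'c': at 2
pos 16 'd': at 3
pos 17 'b': at 4
pos 18 'a': at 5
pos 19 'c': at 6  ** P0@[14:19]
pos 20 'b': at 7 ·f
pos 21 'b': at 8
pos 22 'c': at 9  ** P1@[20:22]
pos 23 'c': at 0 ·f
pos 24 'b': at 7
pos 25 'b': at 8
pos 26 'c': at 9  ** P1@[24:26]
pos 27 'd': at 0 ·f
pos 28 'a': at 1
pos 29 'a': at 1 ·f
pos 30 'c': at 2
pos 31 'd': at 3
pos 32 'b': at 4
pos 33 'a': at 5
pos 34 'c': at 6  ** P0@[29:34]
pos 35 'b': at 7 ·f
pos 36 'b': at 8
pos 37 'c': at 9  ** P1@[35:37]
pos 38 'a': at 1 ·f
pos 39 'a': at 1 ·f
pos 40 'a': at 1 ·f
pos 41 'b': at 7 ·f
pos 42 'a': at 1 ·f
pos 43 'c': at 2
pos 44 'd': at 3
pos 45 'b': at 4
pos 46 'a': at 5
pos 47 'c': at 6  ** P0@[42:47]
pos 48 'b': at 7 ·f
pos 49 'b': at 8
pos 50 'c': at 9  ** P1@[48:50]
pos 51 'a': at 1 ·f
pos 52 'c': at 2
pos 53 'd': at 3

All matches (sorted): [[3,1],[10,0],[19,0],[22,1],[26,1],[34,0],[37,1],[47,0],[50,1]]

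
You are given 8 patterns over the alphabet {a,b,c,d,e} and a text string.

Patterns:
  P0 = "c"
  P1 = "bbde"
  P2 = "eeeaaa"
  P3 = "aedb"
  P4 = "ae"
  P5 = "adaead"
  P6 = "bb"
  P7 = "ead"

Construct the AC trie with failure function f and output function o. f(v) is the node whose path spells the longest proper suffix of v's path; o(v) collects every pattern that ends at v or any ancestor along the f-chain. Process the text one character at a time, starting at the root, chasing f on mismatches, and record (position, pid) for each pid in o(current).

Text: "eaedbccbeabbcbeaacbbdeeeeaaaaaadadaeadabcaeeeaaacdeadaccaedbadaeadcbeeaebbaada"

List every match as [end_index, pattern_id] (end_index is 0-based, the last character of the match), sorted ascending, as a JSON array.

Build:
Trie nodes:
  0='ε' goto a→12 b→2 c→1 e→6
  1='c' goto ·  [P0 ends]
  2='b' goto b→3
  3='bb' goto d→4  [P6 ends]
  4='bbd' goto e→5
  5='bbde' goto ·  [P1 ends]
  6='e' goto a→21 e→7
  7='ee' goto e→8
  8='eee' goto a→9
  9='eeea' goto a→10
  10='eeeaa' goto a→11
  11='eeeaaa' goto ·  [P2 ends]
  12='a' goto d→16 e→13
  13='ae' goto d→14  [P4 ends]
  14='aed' goto b→15
  15='aedb' goto ·  [P3 ends]
  16='ad' goto a→17
  17='ada' goto e→18
  18='adae' goto a→19
  19='adaea' goto d→20
  20='adaead' goto ·  [P5 ends]
  21='ea' goto d→22
  22='ead' goto ·  [P7 ends]

Failure links (BFS by depth):
  fail(1) 'c': from fail(0)=0 chase 'c': 0 ⇒ 0;  out={0}∪out(0)={0}
  fail(2) 'b': from fail(0)=0 chase 'b': 0 ⇒ 0;  out=∅∪out(0)=∅
  fail(6) 'e': from fail(0)=0 chase 'e': 0 ⇒ 0;  out=∅∪out(0)=∅
  fail(12) 'a': from fail(0)=0 chase 'a': 0 ⇒ 0;  out=∅∪out(0)=∅
  fail(3) 'bb': from fail(2)=0 chase 'b': 0 ⇒ 2;  out={6}∪out(2)={6}
  fail(7) 'ee': from fail(6)=0 chase 'e': 0 ⇒ 6;  out=∅∪out(6)=∅
  fail(13) 'ae': from fail(12)=0 chase 'e': 0 ⇒ 6;  out={4}∪out(6)={4}
  fail(16) 'ad': from fail(12)=0 chase 'd': 0 ⇒ 0;  out=∅∪out(0)=∅
  fail(21) 'ea': from fail(6)=0 chase 'a': 0 ⇒ 12;  out=∅∪out(12)=∅
  fail(4) 'bbd': from fail(3)=2 chase 'd': 2→0 ⇒ 0;  out=∅∪out(0)=∅
  fail(8) 'eee': from fail(7)=6 chase 'e': 6 ⇒ 7;  out=∅∪out(7)=∅
  fail(14) 'aed': from fail(13)=6 chase 'd': 6→0 ⇒ 0;  out=∅∪out(0)=∅
  fail(17) 'ada': from fail(16)=0 chase 'a': 0 ⇒ 12;  out=∅∪out(12)=∅
  fail(22) 'ead': from fail(21)=12 chase 'd': 12 ⇒ 16;  out={7}∪out(16)={7}
  fail(5) 'bbde': from fail(4)=0 chase 'e': 0 ⇒ 6;  out={1}∪out(6)={1}
  fail(9) 'eeea': from fail(8)=7 chase 'a': 7→6 ⇒ 21;  out=∅∪out(21)=∅
  fail(15) 'aedb': from fail(14)=0 chase 'b': 0 ⇒ 2;  out={3}∪out(2)={3}
  fail(18) 'adae': from fail(17)=12 chase 'e': 12 ⇒ 13;  out=∅∪out(13)={4}
  fail(10) 'eeeaa': from fail(9)=21 chase 'a': 21→12→0 ⇒ 12;  out=∅∪out(12)=∅
  fail(19) 'adaea': from fail(18)=13 chase 'a': 13→6 ⇒ 21;  out=∅∪out(21)=∅
  fail(11) 'eeeaaa': from fail(10)=12 chase 'a': 12→0 ⇒ 12;  out={2}∪out(12)={2}
  fail(20) 'adaead': from fail(19)=21 chase 'd': 21 ⇒ 22;  out={5}∪out(22)={5,7}

Scan:
i=0 'e': node 0→6
i=1 'a': node 6→21
i=2 'e': node 21→13 ·f  emit P4@[1:2]
i=3 'd': node 13→14
i=4 'b': node 14→15  emit P3@[1:4]
i=5 'c': node 15→1 ·f  emit P0@[5:5]
i=6 'c': node 1→1 ·f  emit P0@[6:6]
i=7 'b': node 1→2 ·f
i=8 'e': node 2→6 ·f
i=9 'a': node 6→21
i=10 'b': node 21→2 ·f
i=11 'b': node 2→3  emit P6@[10:11]
i=12 'c': node 3→1 ·f  emit P0@[12:12]
i=13 'b': node 1→2 ·f
i=14 'e': node 2→6 ·f
i=15 'a': node 6→21
i=16 'a': node 21→12 ·f
i=17 'c': node 12→1 ·f  emit P0@[17:17]
i=18 'b': node 1→2 ·f
i=19 'b': node 2→3  emit P6@[18:19]
i=20 'd': node 3→4
i=21 'e': node 4→5  emit P1@[18:21]
i=22 'e': node 5→7 ·f
i=23 'e': node 7→8
i=24 'e': node 8→8 ·f
i=25 'a': node 8→9
i=26 'a': node 9→10
i=27 'a': node 10→11  emit P2@[22:27]
i=28 'a': node 11→12 ·f
i=29 'a': node 12→12 ·f
i=30 'a': node 12→12 ·f
i=31 'd': node 12→16
i=32 'a': node 16→17
i=33 'd': node 17→16 ·f
i=34 'a': node 16→17
i=35 'e': node 17→18  emit P4@[34:35]
i=36 'a': node 18→19
i=37 'd': node 19→20  emit P5@[32:37],P7@[35:37]
i=38 'a': node 20→17 ·f
i=39 'b': node 17→2 ·f
i=40 'c': node 2→1 ·f  emit P0@[40:40]
i=41 'a': node 1→12 ·f
i=42 'e': node 12→13  emit P4@[41:42]
i=43 'e': node 13→7 ·f
i=44 'e': node 7→8
i=45 'a': node 8→9
i=46 'a': node 9→10
i=47 'a': node 10→11  emit P2@[42:47]
i=48 'c': node 11→1 ·f  emit P0@[48:48]
i=49 'd': node 1→0 ·f
i=50 'e': node 0→6
i=51 'a': node 6→21
i=52 'd': node 21→22  emit P7@[50:52]
i=53 'a': node 22→17 ·f
i=54 'c': node 17→1 ·f  emit P0@[54:54]
i=55 'c': node 1→1 ·f  emit P0@[55:55]
i=56 'a': node 1→12 ·f
i=57 'e': node 12→13  emit P4@[56:57]
i=58 'd': node 13→14
i=59 'b': node 14→15  emit P3@[56:59]
i=60 'a': node 15→12 ·f
i=61 'd': node 12→16
i=62 'a': node 16→17
i=63 'e': node 17→18  emit P4@[62:63]
i=64 'a': node 18→19
i=65 'd': node 19→20  emit P5@[60:65],P7@[63:65]
i=66 'c': node 20→1 ·f  emit P0@[66:66]
i=67 'b': node 1→2 ·f
i=68 'e': node 2→6 ·f
i=69 'e': node 6→7
i=70 'a': node 7→21 ·f
i=71 'e': node 21→13 ·f  emit P4@[70:71]
i=72 'b': node 13→2 ·f
i=73 'b': node 2→3  emit P6@[72:73]
i=74 'a': node 3→12 ·f
i=75 'a': node 12→12 ·f
i=76 'd': node 12→16
i=77 'a': node 16→17

All matches (sorted): [[2,4],[4,3],[5,0],[6,0],[11,6],[12,0],[17,0],[19,6],[21,1],[27,2],[35,4],[37,5],[37,7],[40,0],[42,4],[47,2],[48,0],[52,7],[54,0],[55,0],[57,4],[59,3],[63,4],[65,5],[65,7],[66,0],[71,4],[73,6]]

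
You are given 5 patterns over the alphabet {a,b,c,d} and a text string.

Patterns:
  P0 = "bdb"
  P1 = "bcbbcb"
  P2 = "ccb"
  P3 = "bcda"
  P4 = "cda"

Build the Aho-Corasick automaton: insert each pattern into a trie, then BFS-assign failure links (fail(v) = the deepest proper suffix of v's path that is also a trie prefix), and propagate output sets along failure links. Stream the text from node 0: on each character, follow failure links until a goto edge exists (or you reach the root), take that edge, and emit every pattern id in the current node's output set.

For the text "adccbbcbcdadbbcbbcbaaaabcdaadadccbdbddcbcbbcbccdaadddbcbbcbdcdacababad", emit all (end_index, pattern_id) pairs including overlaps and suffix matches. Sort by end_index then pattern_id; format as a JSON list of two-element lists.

Build automaton:
Trie nodes:
  n0 'ε': b→1 c→9
  n1 'b': c→4 d→2
  n2 'bd': b→3
  n3 'bdb': ·  [P0 ends]
  n4 'bc': b→5 d→12
  n5 'bcb': b→6
  n6 'bcbb': c→7
  n7 'bcbbc': b→8
  n8 'bcbbcb': ·  [P1 ends]
  n9 'c': c→10 d→14
  n10 'cc': b→11
  n11 'ccb': ·  [P2 ends]
  n12 'bcd': a→13
  n13 'bcda': ·  [P3 ends]
  n14 'cd': a→15
  n15 'cda': ·  [P4 ends]

Failure links (BFS by depth):
  n1('b'): parent n0 fail=0; on 'b' 0 → fail=0;  out ∅∪∅=∅
  n9('c'): parent n0 fail=0; on 'c' 0 → fail=0;  out ∅∪∅=∅
  n2('bd'): parent n1 fail=0; on 'd' 0 → fail=0;  out ∅∪∅=∅
  n4('bc'): parent n1 fail=0; on 'c' 0 → fail=9;  out ∅∪∅=∅
  n10('cc'): parent n9 fail=0; on 'c' 0 → fail=9;  out ∅∪∅=∅
  n14('cd'): parent n9 fail=0; on 'd' 0 → fail=0;  out ∅∪∅=∅
  n3('bdb'): parent n2 fail=0; on 'b' 0 → fail=1;  out {0}∪∅={0}
  n5('bcb'): parent n4 fail=9; on 'b' 9→0 → fail=1;  out ∅∪∅=∅
  n11('ccb'): parent n10 fail=9; on 'b' 9→0 → fail=1;  out {2}∪∅={2}
  n12('bcd'): parent n4 fail=9; on 'd' 9 → fail=14;  out ∅∪∅=∅
  n15('cda'): parent n14 fail=0; on 'a' 0 → fail=0;  out {4}∪∅={4}
  n6('bcbb'): parent n5 fail=1; on 'b' 1→0 → fail=1;  out ∅∪∅=∅
  n13('bcda'): parent n12 fail=14; on 'a' 14 → fail=15;  out {3}∪{4}={3,4}
  n7('bcbbc'): parent n6 fail=1; on 'c' 1 → fail=4;  out ∅∪∅=∅
  n8('bcbbcb'): parent n7 fail=4; on 'b' 4 → fail=5;  out {1}∪∅={1}

Scan:
pos 0 'a': at 0
pos 1 'd': at 0
pos 2 'c': at 9
pos 3 'c': at 10
pos 4 'b': at 11  ** P2@[2:4]
pos 5 'b': at 1 (fail-walked)
pos 6 'c': at 4
pos 7 'b': at 5
pos 8 'c': at 4 (fail-walked)
pos 9 'd': at 12
pos 10 'a': at 13  ** P3@[7:10],P4@[8:10]
pos 11 'd': at 0 (fail-walked)
pos 12 'b': at 1
pos 13 'b': at 1 (fail-walked)
pos 14 'c': at 4
pos 15 'b': at 5
pos 16 'b': at 6
pos 17 'c': at 7
pos 18 'b': at 8  ** P1@[13:18]
pos 19 'a': at 0 (fail-walked)
pos 20 'a': at 0
pos 21 'a': at 0
pos 22 'a': at 0
pos 23 'b': at 1
pos 24 'c': at 4
pos 25 'd': at 12
pos 26 'a': at 13  ** P3@[23:26],P4@[24:26]
pos 27 'a': at 0 (fail-walked)
pos 28 'd': at 0
pos 29 'a': at 0
pos 30 'd': at 0
pos 31 'c': at 9
pos 32 'c': at 10
pos 33 'b': at 11  ** P2@[31:33]
pos 34 'd': at 2 (fail-walked)
pos 35 'b': at 3  ** P0@[33:35]
pos 36 'd': at 2 (fail-walked)
pos 37 'd': at 0 (fail-walked)
pos 38 'c': at 9
pos 39 'b': at 1 (fail-walked)
pos 40 'c': at 4
pos 41 'b': at 5
pos 42 'b': at 6
pos 43 'c': at 7
pos 44 'b': at 8  ** P1@[39:44]
pos 45 'c': at 4 (fail-walked)
pos 46 'c': at 10 (fail-walked)
pos 47 'd': at 14 (fail-walked)
pos 48 'a': at 15  ** P4@[46:48]
pos 49 'a': at 0 (fail-walked)
pos 50 'd': at 0
pos 51 'd': at 0
pos 52 'd': at 0
pos 53 'b': at 1
pos 54 'c': at 4
pos 55 'b': at 5
pos 56 'b': at 6
pos 57 'c': at 7
pos 58 'b': at 8  ** P1@[53:58]
pos 59 'd': at 2 (fail-walked)
pos 60 'c': at 9 (fail-walked)
pos 61 'd': at 14
pos 62 'a': at 15  ** P4@[60:62]
pos 63 'c': at 9 (fail-walked)
pos 64 'a': at 0 (fail-walked)
pos 65 'b': at 1
pos 66 'a': at 0 (fail-walked)
pos 67 'b': at 1
pos 68 'a': at 0 (fail-walked)
pos 69 'd': at 0

All matches (sorted): [[4,2],[10,3],[10,4],[18,1],[26,3],[26,4],[33,2],[35,0],[44,1],[48,4],[58,1],[62,4]]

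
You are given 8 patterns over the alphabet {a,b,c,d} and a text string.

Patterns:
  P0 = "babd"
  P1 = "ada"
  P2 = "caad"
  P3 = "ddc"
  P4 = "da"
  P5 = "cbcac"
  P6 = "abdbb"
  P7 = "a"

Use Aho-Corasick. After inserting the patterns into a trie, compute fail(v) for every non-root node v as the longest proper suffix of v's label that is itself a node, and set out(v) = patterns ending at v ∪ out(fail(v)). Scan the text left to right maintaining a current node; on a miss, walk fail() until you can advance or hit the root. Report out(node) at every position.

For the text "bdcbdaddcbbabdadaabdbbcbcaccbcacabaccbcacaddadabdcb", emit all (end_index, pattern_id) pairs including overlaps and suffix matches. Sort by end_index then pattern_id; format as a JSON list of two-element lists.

Construct AC machine:
Trie nodes:
  0='ε' goto a→5 b→1 c→8 d→12
  1='b' goto a→2
  2='ba' goto b→3
  3='bab' goto d→4
  4='babd' goto ·  [P0 ends]
  5='a' goto b→20 d→6  [P7 ends]
  6='ad' goto a→7
  7='ada' goto ·  [P1 ends]
  8='c' goto a→9 b→16
  9='ca' goto a→10
  10='caa' goto d→11
  11='caad' goto ·  [P2 ends]
  12='d' goto a→15 d→13
  13='dd' goto c→14
  14='ddc' goto ·  [P3 ends]
  15='da' goto ·  [P4 ends]
  16='cb' goto c→17
  17='cbc' goto a→18
  18='cbca' goto c→19
  19='cbcac' goto ·  [P5 ends]
  20='ab' goto d→21
  21='abd' goto b→22
  22='abdb' goto b→23
  23='abdbb' goto ·  [P6 ends]

Failure links (BFS by depth):
  fail(1) 'b': from fail(0)=0 chase 'b': 0 ⇒ 0;  out=∅∪out(0)=∅
  fail(5) 'a': from fail(0)=0 chase 'a': 0 ⇒ 0;  out={7}∪out(0)={7}
  fail(8) 'c': from fail(0)=0 chase 'c': 0 ⇒ 0;  out=∅∪out(0)=∅
  fail(12) 'd': from fail(0)=0 chase 'd': 0 ⇒ 0;  out=∅∪out(0)=∅
  fail(2) 'ba': from fail(1)=0 chase 'a': 0 ⇒ 5;  out=∅∪out(5)={7}
  fail(6) 'ad': from fail(5)=0 chase 'd': 0 ⇒ 12;  out=∅∪out(12)=∅
  fail(9) 'ca': from fail(8)=0 chase 'a': 0 ⇒ 5;  out=∅∪out(5)={7}
  fail(13) 'dd': from fail(12)=0 chase 'd': 0 ⇒ 12;  out=∅∪out(12)=∅
  fail(15) 'da': from fail(12)=0 chase 'a': 0 ⇒ 5;  out={4}∪out(5)={4,7}
  fail(16) 'cb': from fail(8)=0 chase 'b': 0 ⇒ 1;  out=∅∪out(1)=∅
  fail(20) 'ab': from fail(5)=0 chase 'b': 0 ⇒ 1;  out=∅∪out(1)=∅
  fail(3) 'bab': from fail(2)=5 chase 'b': 5 ⇒ 20;  out=∅∪out(20)=∅
  fail(7) 'ada': from fail(6)=12 chase 'a': 12 ⇒ 15;  out={1}∪out(15)={1,4,7}
  fail(10) 'caa': from fail(9)=5 chase 'a': 5→0 ⇒ 5;  out=∅∪out(5)={7}
  fail(14) 'ddc': from fail(13)=12 chase 'c': 12→0 ⇒ 8;  out={3}∪out(8)={3}
  fail(17) 'cbc': from fail(16)=1 chase 'c': 1→0 ⇒ 8;  out=∅∪out(8)=∅
  fail(21) 'abd': from fail(20)=1 chase 'd': 1→0 ⇒ 12;  out=∅∪out(12)=∅
  fail(4) 'babd': from fail(3)=20 chase 'd': 20 ⇒ 21;  out={0}∪out(21)={0}
  fail(11) 'caad': from fail(10)=5 chase 'd': 5 ⇒ 6;  out={2}∪out(6)={2}
  fail(18) 'cbca': from fail(17)=8 chase 'a': 8 ⇒ 9;  out=∅∪out(9)={7}
  fail(22) 'abdb': from fail(21)=12 chase 'b': 12→0 ⇒ 1;  out=∅∪out(1)=∅
  fail(19) 'cbcac': from fail(18)=9 chase 'c': 9→5→0 ⇒ 8;  out={5}∪out(8)={5}
  fail(23) 'abdbb': from fail(22)=1 chase 'b': 1→0 ⇒ 1;  out={6}∪out(1)={6}

Run:
pos 0 'b': at 1
pos 1 'd': at 12 (fail-walked)
pos 2 'c': at 8 (fail-walked)
pos 3 'b': at 16
pos 4 'd': at 12 (fail-walked)
pos 5 'a': at 15  emit P4@[4:5],P7@[5:5]
pos 6 'd': at 6 (fail-walked)
pos 7 'd': at 13 (fail-walked)
pos 8 'c': at 14  emit P3@[6:8]
pos 9 'b': at 16 (fail-walked)
pos 10 'b': at 1 (fail-walked)
pos 11 'a': at 2  emit P7@[11:11]
pos 12 'b': at 3
pos 13 'd': at 4  emit P0@[10:13]
pos 14 'a': at 15 (fail-walked)  emit P4@[13:14],P7@[14:14]
pos 15 'd': at 6 (fail-walked)
pos 16 'a': at 7  emit P1@[14:16],P4@[15:16],P7@[16:16]
pos 17 'a': at 5 (fail-walked)  emit P7@[17:17]
pos 18 'b': at 20
pos 19 'd': at 21
pos 20 'b': at 22
pos 21 'b': at 23  emit P6@[17:21]
pos 22 'c': at 8 (fail-walked)
pos 23 'b': at 16
pos 24 'c': at 17
pos 25 'a': at 18  emit P7@[25:25]
pos 26 'c': at 19  emit P5@[22:26]
pos 27 'c': at 8 (fail-walked)
pos 28 'b': at 16
pos 29 'c': at 17
pos 30 'a': at 18  emit P7@[30:30]
pos 31 'c': at 19  emit P5@[27:31]
pos 32 'a': at 9 (fail-walked)  emit P7@[32:32]
pos 33 'b': at 20 (fail-walked)
pos 34 'a': at 2 (fail-walked)  emit P7@[34:34]
pos 35 'c': at 8 (fail-walked)
pos 36 'c': at 8 (fail-walked)
pos 37 'b': at 16
pos 38 'c': at 17
pos 39 'a': at 18  emit P7@[39:39]
pos 40 'c': at 19  emit P5@[36:40]
pos 41 'a': at 9 (fail-walked)  emit P7@[41:41]
pos 42 'd': at 6 (fail-walked)
pos 43 'd': at 13 (fail-walked)
pos 44 'a': at 15 (fail-walked)  emit P4@[43:44],P7@[44:44]
pos 45 'd': at 6 (fail-walked)
pos 46 'a': at 7  emit P1@[44:46],P4@[45:46],P7@[46:46]
pos 47 'b': at 20 (fail-walked)
pos 48 'd': at 21
pos 49 'c': at 8 (fail-walked)
pos 50 'b': at 16

Matches: [[5,4],[5,7],[8,3],[11,7],[13,0],[14,4],[14,7],[16,1],[16,4],[16,7],[17,7],[21,6],[25,7],[26,5],[30,7],[31,5],[32,7],[34,7],[39,7],[40,5],[41,7],[44,4],[44,7],[46,1],[46,4],[46,7]]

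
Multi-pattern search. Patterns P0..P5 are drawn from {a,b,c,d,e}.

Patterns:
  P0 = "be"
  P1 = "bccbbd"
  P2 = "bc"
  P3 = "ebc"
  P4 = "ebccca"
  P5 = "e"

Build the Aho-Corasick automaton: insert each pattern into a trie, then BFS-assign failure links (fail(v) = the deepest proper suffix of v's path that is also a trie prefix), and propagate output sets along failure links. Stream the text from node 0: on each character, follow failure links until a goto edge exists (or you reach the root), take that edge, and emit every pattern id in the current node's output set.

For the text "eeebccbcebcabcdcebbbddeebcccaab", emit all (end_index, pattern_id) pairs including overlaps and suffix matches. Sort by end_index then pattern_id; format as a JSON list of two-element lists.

Build automaton:
Trie nodes:
  0='ε' goto b→1 e→8
  1='b' goto c→3 e→2
  2='be' goto ·  [P0 ends]
  3='bc' goto c→4  [P2 ends]
  4='bcc' goto b→5
  5='bccb' goto b→6
  6='bccbb' goto d→7
  7='bccbbd' goto ·  [P1 ends]
  8='e' goto b→9  [P5 ends]
  9='eb' goto c→10
  10='ebc' goto c→11  [P3 ends]
  11='ebcc' goto c→12
  12='ebccc' goto a→13
  13='ebccca' goto ·  [P4 ends]

BFS fail/out derivation:
  n1('b'): parent n0 fail=0; on 'b' 0 → fail=0;  out ∅∪∅=∅
  n8('e'): parent n0 fail=0; on 'e' 0 → fail=0;  out {5}∪∅={5}
  n2('be'): parent n1 fail=0; on 'e' 0 → fail=8;  out {0}∪{5}={0,5}
  n3('bc'): parent n1 fail=0; on 'c' 0 → fail=0;  out {2}∪∅={2}
  n9('eb'): parent n8 fail=0; on 'b' 0 → fail=1;  out ∅∪∅=∅
  n4('bcc'): parent n3 fail=0; on 'c' 0 → fail=0;  out ∅∪∅=∅
  n10('ebc'): parent n9 fail=1; on 'c' 1 → fail=3;  out {3}∪{2}={2,3}
  n5('bccb'): parent n4 fail=0; on 'b' 0 → fail=1;  out ∅∪∅=∅
  n11('ebcc'): parent n10 fail=3; on 'c' 3 → fail=4;  out ∅∪∅=∅
  n6('bccbb'): parent n5 fail=1; on 'b' 1→0 → fail=1;  out ∅∪∅=∅
  n12('ebccc'): parent n11 fail=4; on 'c' 4→0 → fail=0;  out ∅∪∅=∅
  n7('bccbbd'): parent n6 fail=1; on 'd' 1→0 → fail=0;  out {1}∪∅={1}
  n13('ebccca'): parent n12 fail=0; on 'a' 0 → fail=0;  out {4}∪∅={4}

Scan:
i=0 'e': node 0→8  emit P5@[0:0]
i=1 'e': node 8→8 (fail-walked)  emit P5@[1:1]
i=2 'e': node 8→8 (fail-walked)  emit P5@[2:2]
i=3 'b': node 8→9
i=4 'c': node 9→10  emit P2@[3:4],P3@[2:4]
i=5 'c': node 10→11
i=6 'b': node 11→5 (fail-walked)
i=7 'c': node 5→3 (fail-walked)  emit P2@[6:7]
i=8 'e': node 3→8 (fail-walked)  emit P5@[8:8]
i=9 'b': node 8→9
i=10 'c': node 9→10  emit P2@[9:10],P3@[8:10]
i=11 'a': node 10→0 (fail-walked)
i=12 'b': node 0→1
i=13 'c': node 1→3  emit P2@[12:13]
i=14 'd': node 3→0 (fail-walked)
i=15 'c': node 0→0
i=16 'e': node 0→8  emit P5@[16:16]
i=17 'b': node 8→9
i=18 'b': node 9→1 (fail-walked)
i=19 'b': node 1→1 (fail-walked)
i=20 'd': node 1→0 (fail-walked)
i=21 'd': node 0→0
i=22 'e': node 0→8  emit P5@[22:22]
i=23 'e': node 8→8 (fail-walked)  emit P5@[23:23]
i=24 'b': node 8→9
i=25 'c': node 9→10  emit P2@[24:25],P3@[23:25]
i=26 'c': node 10→11
i=27 'c': node 11→12
i=28 'a': node 12→13  emit P4@[23:28]
i=29 'a': node 13→0 (fail-walked)
i=30 'b': node 0→1

All matches (sorted): [[0,5],[1,5],[2,5],[4,2],[4,3],[7,2],[8,5],[10,2],[10,3],[13,2],[16,5],[22,5],[23,5],[25,2],[25,3],[28,4]]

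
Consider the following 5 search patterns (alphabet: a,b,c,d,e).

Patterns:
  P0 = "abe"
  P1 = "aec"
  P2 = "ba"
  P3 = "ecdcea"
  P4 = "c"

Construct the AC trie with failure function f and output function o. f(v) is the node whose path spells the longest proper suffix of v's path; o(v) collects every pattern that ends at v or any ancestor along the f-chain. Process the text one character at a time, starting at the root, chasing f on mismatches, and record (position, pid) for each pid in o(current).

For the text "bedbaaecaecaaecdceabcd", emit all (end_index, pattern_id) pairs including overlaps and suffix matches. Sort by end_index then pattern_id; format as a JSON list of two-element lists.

Build:
Trie (insert patterns):
  0='ε' goto a→1 b→6 c→14 e→8
  1='a' goto b→2 e→4
  2='ab' goto e→3
  3='abe' goto ·  ←P0
  4='ae' goto c→5
  5='aec' goto ·  ←P1
  6='b' goto a→7
  7='ba' goto ·  ←P2
  8='e' goto c→9
  9='ec' goto d→10
  10='ecd' goto c→11
  11='ecdc' goto e→12
  12='ecdce' goto a→13
  13='ecdcea' goto ·  ←P3
  14='c' goto ·  ←P4

BFS fail/out derivation:
  n1('a'): parent n0 fail=0; on 'a' 0 → fail=0;  out ∅∪∅=∅
  n6('b'): parent n0 fail=0; on 'b' 0 → fail=0;  out ∅∪∅=∅
  n8('e'): parent n0 fail=0; on 'e' 0 → fail=0;  out ∅∪∅=∅
  n14('c'): parent n0 fail=0; on 'c' 0 → fail=0;  out {4}∪∅={4}
  n2('ab'): parent n1 fail=0; on 'b' 0 → fail=6;  out ∅∪∅=∅
  n4('ae'): parent n1 fail=0; on 'e' 0 → fail=8;  out ∅∪∅=∅
  n7('ba'): parent n6 fail=0; on 'a' 0 → fail=1;  out {2}∪∅={2}
  n9('ec'): parent n8 fail=0; on 'c' 0 → fail=14;  out ∅∪{4}={4}
  n3('abe'): parent n2 fail=6; on 'e' 6→0 → fail=8;  out {0}∪∅={0}
  n5('aec'): parent n4 fail=8; on 'c' 8 → fail=9;  out {1}∪{4}={1,4}
  n10('ecd'): parent n9 fail=14; on 'd' 14→0 → fail=0;  out ∅∪∅=∅
  n11('ecdc'): parent n10 fail=0; on 'c' 0 → fail=14;  out ∅∪{4}={4}
  n12('ecdce'): parent n11 fail=14; on 'e' 14→0 → fail=8;  out ∅∪∅=∅
  n13('ecdcea'): parent n12 fail=8; on 'a' 8→0 → fail=1;  out {3}∪∅={3}

Scan:
i=0 'b': node 0→6
i=1 'e': node 6→8 ·f
i=2 'd': node 8→0 ·f
i=3 'b': node 0→6
i=4 'a': node 6→7  emit P2@[3:4]
i=5 'a': node 7→1 ·f
i=6 'e': node 1→4
i=7 'c': node 4→5  emit P1@[5:7],P4@[7:7]
i=8 'a': node 5→1 ·f
i=9 'e': node 1→4
i=10 'c': node 4→5  emit P1@[8:10],P4@[10:10]
i=11 'a': node 5→1 ·f
i=12 'a': node 1→1 ·f
i=13 'e': node 1→4
i=14 'c': node 4→5  emit P1@[12:14],P4@[14:14]
i=15 'd': node 5→10 ·f
i=16 'c': node 10→11  emit P4@[16:16]
i=17 'e': node 11→12
i=18 'a': node 12→13  emit P3@[13:18]
i=19 'b': node 13→2 ·f
i=20 'c': node 2→14 ·f  emit P4@[20:20]
i=21 'd': node 14→0 ·f

Matches: [[4,2],[7,1],[7,4],[10,1],[10,4],[14,1],[14,4],[16,4],[18,3],[20,4]]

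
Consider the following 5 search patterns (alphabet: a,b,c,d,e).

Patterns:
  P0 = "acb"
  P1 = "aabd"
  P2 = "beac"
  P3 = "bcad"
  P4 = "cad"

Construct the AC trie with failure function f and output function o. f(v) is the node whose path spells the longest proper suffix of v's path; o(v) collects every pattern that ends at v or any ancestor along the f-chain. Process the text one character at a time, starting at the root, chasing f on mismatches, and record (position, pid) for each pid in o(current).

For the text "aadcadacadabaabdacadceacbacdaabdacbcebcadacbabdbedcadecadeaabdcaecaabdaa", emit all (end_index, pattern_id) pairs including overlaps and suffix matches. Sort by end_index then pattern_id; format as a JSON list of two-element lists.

Build:
Trie (insert patterns):
  0='ε' goto a→1 b→7 c→14
  1='a' goto a→4 c→2
  2='ac' goto b→3
  3='acb' goto ·  [P0 ends]
  4='aa' goto b→5
  5='aab' goto d→6
  6='aabd' goto ·  [P1 ends]
  7='b' goto c→11 e→8
  8='be' goto a→9
  9='bea' goto c→10
  10='beac' goto ·  [P2 ends]
  11='bc' goto a→12
  12='bca' goto d→13
  13='bcad' goto ·  [P3 ends]
  14='c' goto a→15
  15='ca' goto d→16
  16='cad' goto ·  [P4 ends]

BFS fail/out derivation:
  n1('a'): parent n0 fail=0; on 'a' 0 → fail=0;  out ∅∪∅=∅
  n7('b'): parent n0 fail=0; on 'b' 0 → fail=0;  out ∅∪∅=∅
  n14('c'): parent n0 fail=0; on 'c' 0 → fail=0;  out ∅∪∅=∅
  n2('ac'): parent n1 fail=0; on 'c' 0 → fail=14;  out ∅∪∅=∅
  n4('aa'): parent n1 fail=0; on 'a' 0 → fail=1;  out ∅∪∅=∅
  n8('be'): parent n7 fail=0; on 'e' 0 → fail=0;  out ∅∪∅=∅
  n11('bc'): parent n7 fail=0; on 'c' 0 → fail=14;  out ∅∪∅=∅
  n15('ca'): parent n14 fail=0; on 'a' 0 → fail=1;  out ∅∪∅=∅
  n3('acb'): parent n2 fail=14; on 'b' 14→0 → fail=7;  out {0}∪∅={0}
  n5('aab'): parent n4 fail=1; on 'b' 1→0 → fail=7;  out ∅∪∅=∅
  n9('bea'): parent n8 fail=0; on 'a' 0 → fail=1;  out ∅∪∅=∅
  n12('bca'): parent n11 fail=14; on 'a' 14 → fail=15;  out ∅∪∅=∅
  n16('cad'): parent n15 fail=1; on 'd' 1→0 → fail=0;  out {4}∪∅={4}
  n6('aabd'): parent n5 fail=7; on 'd' 7→0 → fail=0;  out {1}∪∅={1}
  n10('beac'): parent n9 fail=1; on 'c' 1 → fail=2;  out {2}∪∅={2}
  n13('bcad'): parent n12 fail=15; on 'd' 15 → fail=16;  out {3}∪{4}={3,4}

Run:
[0] read 'a'  n0⇒n1
[1] read 'a'  n1⇒n4
[2] read 'd'  n4⇒n0 (fail-walked)
[3] read 'c'  n0⇒n14
[4] read 'a'  n14⇒n15
[5] read 'd'  n15⇒n16  ** P4@[3:5]
[6] read 'a'  n16⇒n1 (fail-walked)
[7] read 'c'  n1⇒n2
[8] read 'a'  n2⇒n15 (fail-walked)
[9] read 'd'  n15⇒n16  ** P4@[7:9]
[10] read 'a'  n16⇒n1 (fail-walked)
[11] read 'b'  n1⇒n7 (fail-walked)
[12] read 'a'  n7⇒n1 (fail-walked)
[13] read 'a'  n1⇒n4
[14] read 'b'  n4⇒n5
[15] read 'd'  n5⇒n6  ** P1@[12:15]
[16] read 'a'  n6⇒n1 (fail-walked)
[17] read 'c'  n1⇒n2
[18] read 'a'  n2⇒n15 (fail-walked)
[19] read 'd'  n15⇒n16  ** P4@[17:19]
[20] read 'c'  n16⇒n14 (fail-walked)
[21] read 'e'  n14⇒n0 (fail-walked)
[22] read 'a'  n0⇒n1
[23] read 'c'  n1⇒n2
[24] read 'b'  n2⇒n3  ** P0@[22:24]
[25] read 'a'  n3⇒n1 (fail-walked)
[26] read 'c'  n1⇒n2
[27] read 'd'  n2⇒n0 (fail-walked)
[28] read 'a'  n0⇒n1
[29] read 'a'  n1⇒n4
[30] read 'b'  n4⇒n5
[31] read 'd'  n5⇒n6  ** P1@[28:31]
[32] read 'a'  n6⇒n1 (fail-walked)
[33] read 'c'  n1⇒n2
[34] read 'b'  n2⇒n3  ** P0@[32:34]
[35] read 'c'  n3⇒n11 (fail-walked)
[36] read 'e'  n11⇒n0 (fail-walked)
[37] read 'b'  n0⇒n7
[38] read 'c'  n7⇒n11
[39] read 'a'  n11⇒n12
[40] read 'd'  n12⇒n13  ** P3@[37:40],P4@[38:40]
[41] read 'a'  n13⇒n1 (fail-walked)
[42] read 'c'  n1⇒n2
[43] read 'b'  n2⇒n3  ** P0@[41:43]
[44] read 'a'  n3⇒n1 (fail-walked)
[45] read 'b'  n1⇒n7 (fail-walked)
[46] read 'd'  n7⇒n0 (fail-walked)
[47] read 'b'  n0⇒n7
[48] read 'e'  n7⇒n8
[49] read 'd'  n8⇒n0 (fail-walked)
[50] read 'c'  n0⇒n14
[51] read 'a'  n14⇒n15
[52] read 'd'  n15⇒n16  ** P4@[50:52]
[53] read 'e'  n16⇒n0 (fail-walked)
[54] read 'c'  n0⇒n14
[55] read 'a'  n14⇒n15
[56] read 'd'  n15⇒n16  ** P4@[54:56]
[57] read 'e'  n16⇒n0 (fail-walked)
[58] read 'a'  n0⇒n1
[59] read 'a'  n1⇒n4
[60] read 'b'  n4⇒n5
[61] read 'd'  n5⇒n6  ** P1@[58:61]
[62] read 'c'  n6⇒n14 (fail-walked)
[63] read 'a'  n14⇒n15
[64] read 'e'  n15⇒n0 (fail-walked)
[65] read 'c'  n0⇒n14
[66] read 'a'  n14⇒n15
[67] read 'a'  n15⇒n4 (fail-walked)
[68] read 'b'  n4⇒n5
[69] read 'd'  n5⇒n6  ** P1@[66:69]
[70] read 'a'  n6⇒n1 (fail-walked)
[71] read 'a'  n1⇒n4

Result: [[5,4],[9,4],[15,1],[19,4],[24,0],[31,1],[34,0],[40,3],[40,4],[43,0],[52,4],[56,4],[61,1],[69,1]]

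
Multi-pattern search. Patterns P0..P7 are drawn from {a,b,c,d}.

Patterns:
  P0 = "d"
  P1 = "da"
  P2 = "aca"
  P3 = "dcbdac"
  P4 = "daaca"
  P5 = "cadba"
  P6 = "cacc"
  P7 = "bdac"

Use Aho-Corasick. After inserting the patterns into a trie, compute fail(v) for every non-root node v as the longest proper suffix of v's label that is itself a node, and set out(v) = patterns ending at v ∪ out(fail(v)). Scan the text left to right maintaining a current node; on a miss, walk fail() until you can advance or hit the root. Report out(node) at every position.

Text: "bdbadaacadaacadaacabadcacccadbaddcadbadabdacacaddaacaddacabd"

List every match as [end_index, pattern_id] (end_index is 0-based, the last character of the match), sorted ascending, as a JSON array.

Construct AC machine:
Trie (insert patterns):
  n0 'ε': a→3 b→21 c→14 d→1
  n1 'd': a→2 c→6  ←P0
  n2 'da': a→11  ←P1
  n3 'a': c→4
  n4 'ac': a→5
  n5 'aca': ·  ←P2
  n6 'dc': b→7
  n7 'dcb': d→8
  n8 'dcbd': a→9
  n9 'dcbda': c→10
  n10 'dcbdac': ·  ←P3
  n11 'daa': c→12
  n12 'daac': a→13
  n13 'daaca': ·  ←P4
  n14 'c': a→15
  n15 'ca': c→19 d→16
  n16 'cad': b→17
  n17 'cadb': a→18
  n18 'cadba': ·  ←P5
  n19 'cac': c→20
  n20 'cacc': ·  ←P6
  n21 'b': d→22
  n22 'bd': a→23
  n23 'bda': c→24
  n24 'bdac': ·  ←P7

Failure links (BFS by depth):
  fail(1) 'd': from fail(0)=0 chase 'd': 0 ⇒ 0;  out={0}∪out(0)={0}
  fail(3) 'a': from fail(0)=0 chase 'a': 0 ⇒ 0;  out=∅∪out(0)=∅
  fail(14) 'c': from fail(0)=0 chase 'c': 0 ⇒ 0;  out=∅∪out(0)=∅
  fail(21) 'b': from fail(0)=0 chase 'b': 0 ⇒ 0;  out=∅∪out(0)=∅
  fail(2) 'da': from fail(1)=0 chase 'a': 0 ⇒ 3;  out={1}∪out(3)={1}
  fail(4) 'ac': from fail(3)=0 chase 'c': 0 ⇒ 14;  out=∅∪out(14)=∅
  fail(6) 'dc': from fail(1)=0 chase 'c': 0 ⇒ 14;  out=∅∪out(14)=∅
  fail(15) 'ca': from fail(14)=0 chase 'a': 0 ⇒ 3;  out=∅∪out(3)=∅
  fail(22) 'bd': from fail(21)=0 chase 'd': 0 ⇒ 1;  out=∅∪out(1)={0}
  fail(5) 'aca': from fail(4)=14 chase 'a': 14 ⇒ 15;  out={2}∪out(15)={2}
  fail(7) 'dcb': from fail(6)=14 chase 'b': 14→0 ⇒ 21;  out=∅∪out(21)=∅
  fail(11) 'daa': from fail(2)=3 chase 'a': 3→0 ⇒ 3;  out=∅∪out(3)=∅
  fail(16) 'cad': from fail(15)=3 chase 'd': 3→0 ⇒ 1;  out=∅∪out(1)={0}
  fail(19) 'cac': from fail(15)=3 chase 'c': 3 ⇒ 4;  out=∅∪out(4)=∅
  fail(23) 'bda': from fail(22)=1 chase 'a': 1 ⇒ 2;  out=∅∪out(2)={1}
  fail(8) 'dcbd': from fail(7)=21 chase 'd': 21 ⇒ 22;  out=∅∪out(22)={0}
  fail(12) 'daac': from fail(11)=3 chase 'c': 3 ⇒ 4;  out=∅∪out(4)=∅
  fail(17) 'cadb': from fail(16)=1 chase 'b': 1→0 ⇒ 21;  out=∅∪out(21)=∅
  fail(20) 'cacc': from fail(19)=4 chase 'c': 4→14→0 ⇒ 14;  out={6}∪out(14)={6}
  fail(24) 'bdac': from fail(23)=2 chase 'c': 2→3 ⇒ 4;  out={7}∪out(4)={7}
  fail(9) 'dcbda': from fail(8)=22 chase 'a': 22 ⇒ 23;  out=∅∪out(23)={1}
  fail(13) 'daaca': from fail(12)=4 chase 'a': 4 ⇒ 5;  out={4}∪out(5)={2,4}
  fail(18) 'cadba': from fail(17)=21 chase 'a': 21→0 ⇒ 3;  out={5}∪out(3)={5}
  fail(10) 'dcbdac': from fail(9)=23 chase 'c': 23 ⇒ 24;  out={3}∪out(24)={3,7}

Text stream:
[0] read 'b'  n0⇒n21
[1] read 'd'  n21⇒n22  emit P0@[1:1]
[2] read 'b'  n22⇒n21 (fail-walked)
[3] read 'a'  n21⇒n3 (fail-walked)
[4] read 'd'  n3⇒n1 (fail-walked)  emit P0@[4:4]
[5] read 'a'  n1⇒n2  emit P1@[4:5]
[6] read 'a'  n2⇒n11
[7] read 'c'  n11⇒n12
[8] read 'a'  n12⇒n13  emit P2@[6:8],P4@[4:8]
[9] read 'd'  n13⇒n16 (fail-walked)  emit P0@[9:9]
[10] read 'a'  n16⇒n2 (fail-walked)  emit P1@[9:10]
[11] read 'a'  n2⇒n11
[12] read 'c'  n11⇒n12
[13] read 'a'  n12⇒n13  emit P2@[11:13],P4@[9:13]
[14] read 'd'  n13⇒n16 (fail-walked)  emit P0@[14:14]
[15] read 'a'  n16⇒n2 (fail-walked)  emit P1@[14:15]
[16] read 'a'  n2⇒n11
[17] read 'c'  n11⇒n12
[18] read 'a'  n12⇒n13  emit P2@[16:18],P4@[14:18]
[19] read 'b'  n13⇒n21 (fail-walked)
[20] read 'a'  n21⇒n3 (fail-walked)
[21] read 'd'  n3⇒n1 (fail-walked)  emit P0@[21:21]
[22] read 'c'  n1⇒n6
[23] read 'a'  n6⇒n15 (fail-walked)
[24] read 'c'  n15⇒n19
[25] read 'c'  n19⇒n20  emit P6@[22:25]
[26] read 'c'  n20⇒n14 (fail-walked)
[27] read 'a'  n14⇒n15
[28] read 'd'  n15⇒n16  emit P0@[28:28]
[29] read 'b'  n16⇒n17
[30] read 'a'  n17⇒n18  emit P5@[26:30]
[31] read 'd'  n18⇒n1 (fail-walked)  emit P0@[31:31]
[32] read 'd'  n1⇒n1 (fail-walked)  emit P0@[32:32]
[33] read 'c'  n1⇒n6
[34] read 'a'  n6⇒n15 (fail-walked)
[35] read 'd'  n15⇒n16  emit P0@[35:35]
[36] read 'b'  n16⇒n17
[37] read 'a'  n17⇒n18  emit P5@[33:37]
[38] read 'd'  n18⇒n1 (fail-walked)  emit P0@[38:38]
[39] read 'a'  n1⇒n2  emit P1@[38:39]
[40] read 'b'  n2⇒n21 (fail-walked)
[41] read 'd'  n21⇒n22  emit P0@[41:41]
[42] read 'a'  n22⇒n23  emit P1@[41:42]
[43] read 'c'  n23⇒n24  emit P7@[40:43]
[44] read 'a'  n24⇒n5 (fail-walked)  emit P2@[42:44]
[45] read 'c'  n5⇒n19 (fail-walked)
[46] read 'a'  n19⇒n5 (fail-walked)  emit P2@[44:46]
[47] read 'd'  n5⇒n16 (fail-walked)  emit P0@[47:47]
[48] read 'd'  n16⇒n1 (fail-walked)  emit P0@[48:48]
[49] read 'a'  n1⇒n2  emit P1@[48:49]
[50] read 'a'  n2⇒n11
[51] read 'c'  n11⇒n12
[52] read 'a'  n12⇒n13  emit P2@[50:52],P4@[48:52]
[53] read 'd'  n13⇒n16 (fail-walked)  emit P0@[53:53]
[54] read 'd'  n16⇒n1 (fail-walked)  emit P0@[54:54]
[55] read 'a'  n1⇒n2  emit P1@[54:55]
[56] read 'c'  n2⇒n4 (fail-walked)
[57] read 'a'  n4⇒n5  emit P2@[55:57]
[58] read 'b'  n5⇒n21 (fail-walked)
[59] read 'd'  n21⇒n22  emit P0@[59:59]

Result: [[1,0],[4,0],[5,1],[8,2],[8,4],[9,0],[10,1],[13,2],[13,4],[14,0],[15,1],[18,2],[18,4],[21,0],[25,6],[28,0],[30,5],[31,0],[32,0],[35,0],[37,5],[38,0],[39,1],[41,0],[42,1],[43,7],[44,2],[46,2],[47,0],[48,0],[49,1],[52,2],[52,4],[53,0],[54,0],[55,1],[57,2],[59,0]]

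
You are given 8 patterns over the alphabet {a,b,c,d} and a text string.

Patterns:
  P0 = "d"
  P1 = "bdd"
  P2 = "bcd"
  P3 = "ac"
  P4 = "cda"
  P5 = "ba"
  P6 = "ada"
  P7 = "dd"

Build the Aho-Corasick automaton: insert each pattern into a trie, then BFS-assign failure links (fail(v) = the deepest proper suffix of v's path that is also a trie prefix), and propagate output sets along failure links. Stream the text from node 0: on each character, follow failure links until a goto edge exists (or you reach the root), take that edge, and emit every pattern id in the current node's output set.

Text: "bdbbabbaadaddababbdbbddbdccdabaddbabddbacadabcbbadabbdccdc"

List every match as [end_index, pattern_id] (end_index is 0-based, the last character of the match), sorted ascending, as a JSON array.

Build automaton:
Trie (insert patterns):
  0='ε' goto a→7 b→2 c→9 d→1
  1='d' goto d→15  [P0 ends]
  2='b' goto a→12 c→5 d→3
  3='bd' goto d→4
  4='bdd' goto ·  [P1 ends]
  5='bc' goto d→6
  6='bcd' goto ·  [P2 ends]
  7='a' goto c→8 d→13
  8='ac' goto ·  [P3 ends]
  9='c' goto d→10
  10='cd' goto a→11
  11='cda' goto ·  [P4 ends]
  12='ba' goto ·  [P5 ends]
  13='ad' goto a→14
  14='ada' goto ·  [P6 ends]
  15='dd' goto ·  [P7 ends]

Failure links (BFS by depth):
  n1('d'): parent n0 fail=0; on 'd' 0 → fail=0;  out {0}∪∅={0}
  n2('b'): parent n0 fail=0; on 'b' 0 → fail=0;  out ∅∪∅=∅
  n7('a'): parent n0 fail=0; on 'a' 0 → fail=0;  out ∅∪∅=∅
  n9('c'): parent n0 fail=0; on 'c' 0 → fail=0;  out ∅∪∅=∅
  n3('bd'): parent n2 fail=0; on 'd' 0 → fail=1;  out ∅∪{0}={0}
  n5('bc'): parent n2 fail=0; on 'c' 0 → fail=9;  out ∅∪∅=∅
  n8('ac'): parent n7 fail=0; on 'c' 0 → fail=9;  out {3}∪∅={3}
  n10('cd'): parent n9 fail=0; on 'd' 0 → fail=1;  out ∅∪{0}={0}
  n12('ba'): parent n2 fail=0; on 'a' 0 → fail=7;  out {5}∪∅={5}
  n13('ad'): parent n7 fail=0; on 'd' 0 → fail=1;  out ∅∪{0}={0}
  n15('dd'): parent n1 fail=0; on 'd' 0 → fail=1;  out {7}∪{0}={0,7}
  n4('bdd'): parent n3 fail=1; on 'd' 1 → fail=15;  out {1}∪{0,7}={0,1,7}
  n6('bcd'): parent n5 fail=9; on 'd' 9 → fail=10;  out {2}∪{0}={0,2}
  n11('cda'): parent n10 fail=1; on 'a' 1→0 → fail=7;  out {4}∪∅={4}
  n14('ada'): parent n13 fail=1; on 'a' 1→0 → fail=7;  out {6}∪∅={6}

Scan:
pos 0 'b': at 2
pos 1 'd': at 3  → match P0@[1:1]
pos 2 'b': at 2 (via fail)
pos 3 'b': at 2 (via fail)
pos 4 'a': at 12  → match P5@[3:4]
pos 5 'b': at 2 (via fail)
pos 6 'b': at 2 (via fail)
pos 7 'a': at 12  → match P5@[6:7]
pos 8 'a': at 7 (via fail)
pos 9 'd': at 13  → match P0@[9:9]
pos 10 'a': at 14  → match P6@[8:10]
pos 11 'd': at 13 (via fail)  → match P0@[11:11]
pos 12 'd': at 15 (via fail)  → match P0@[12:12],P7@[11:12]
pos 13 'a': at 7 (via fail)
pos 14 'b': at 2 (via fail)
pos 15 'a': at 12  → match P5@[14:15]
pos 16 'b': at 2 (via fail)
pos 17 'b': at 2 (via fail)
pos 18 'd': at 3  → match P0@[18:18]
pos 19 'b': at 2 (via fail)
pos 20 'b': at 2 (via fail)
pos 21 'd': at 3  → match P0@[21:21]
pos 22 'd': at 4  → match P0@[22:22],P1@[20:22],P7@[21:22]
pos 23 'b': at 2 (via fail)
pos 24 'd': at 3  → match P0@[24:24]
pos 25 'c': at 9 (via fail)
pos 26 'c': at 9 (via fail)
pos 27 'd': at 10  → match P0@[27:27]
pos 28 'a': at 11  → match P4@[26:28]
pos 29 'b': at 2 (via fail)
pos 30 'a': at 12  → match P5@[29:30]
pos 31 'd': at 13 (via fail)  → match P0@[31:31]
pos 32 'd': at 15 (via fail)  → match P0@[32:32],P7@[31:32]
pos 33 'b': at 2 (via fail)
pos 34 'a': at 12  → match P5@[33:34]
pos 35 'b': at 2 (via fail)
pos 36 'd': at 3  → match P0@[36:36]
pos 37 'd': at 4  → match P0@[37:37],P1@[35:37],P7@[36:37]
pos 38 'b': at 2 (via fail)
pos 39 'a': at 12  → match P5@[38:39]
pos 40 'c': at 8 (via fail)  → match P3@[39:40]
pos 41 'a': at 7 (via fail)
pos 42 'd': at 13  → match P0@[42:42]
pos 43 'a': at 14  → match P6@[41:43]
pos 44 'b': at 2 (via fail)
pos 45 'c': at 5
pos 46 'b': at 2 (via fail)
pos 47 'b': at 2 (via fail)
pos 48 'a': at 12  → match P5@[47:48]
pos 49 'd': at 13 (via fail)  → match P0@[49:49]
pos 50 'a': at 14  → match P6@[48:50]
pos 51 'b': at 2 (via fail)
pos 52 'b': at 2 (via fail)
pos 53 'd': at 3  → match P0@[53:53]
pos 54 'c': at 9 (via fail)
pos 55 'c': at 9 (via fail)
pos 56 'd': at 10  → match P0@[56:56]
pos 57 'c': at 9 (via fail)

Result: [[1,0],[4,5],[7,5],[9,0],[10,6],[11,0],[12,0],[12,7],[15,5],[18,0],[21,0],[22,0],[22,1],[22,7],[24,0],[27,0],[28,4],[30,5],[31,0],[32,0],[32,7],[34,5],[36,0],[37,0],[37,1],[37,7],[39,5],[40,3],[42,0],[43,6],[48,5],[49,0],[50,6],[53,0],[56,0]]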